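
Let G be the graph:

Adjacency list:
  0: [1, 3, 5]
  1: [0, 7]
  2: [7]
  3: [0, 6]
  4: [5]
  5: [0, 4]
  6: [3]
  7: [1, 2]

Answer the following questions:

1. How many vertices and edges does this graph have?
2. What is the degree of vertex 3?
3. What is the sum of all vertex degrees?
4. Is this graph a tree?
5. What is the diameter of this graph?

Count: 8 vertices, 7 edges.
Vertex 3 has neighbors [0, 6], degree = 2.
Handshaking lemma: 2 * 7 = 14.
A graph is a tree iff it is connected and has exactly n-1 edges. This graph is connected (all 8 vertices in one component) and has 8-1 = 7 edges. It is a tree.
Diameter (longest shortest path) = 5.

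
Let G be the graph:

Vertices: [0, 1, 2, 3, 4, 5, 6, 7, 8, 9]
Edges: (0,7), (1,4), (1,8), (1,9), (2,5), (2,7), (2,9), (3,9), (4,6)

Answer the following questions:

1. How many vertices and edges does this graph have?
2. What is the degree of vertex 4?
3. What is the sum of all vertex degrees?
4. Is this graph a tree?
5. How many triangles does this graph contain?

Count: 10 vertices, 9 edges.
Vertex 4 has neighbors [1, 6], degree = 2.
Handshaking lemma: 2 * 9 = 18.
A graph is a tree iff it is connected and has exactly n-1 edges. This graph is connected (all 10 vertices in one component) and has 10-1 = 9 edges. It is a tree.
Number of triangles = 0.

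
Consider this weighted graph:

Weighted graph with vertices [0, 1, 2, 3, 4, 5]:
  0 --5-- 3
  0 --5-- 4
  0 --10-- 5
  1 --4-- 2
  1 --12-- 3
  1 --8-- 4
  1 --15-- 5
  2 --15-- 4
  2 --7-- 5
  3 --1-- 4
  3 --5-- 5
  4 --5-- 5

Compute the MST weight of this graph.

Applying Kruskal's algorithm (sort edges by weight, add if no cycle):
  Add (3,4) w=1
  Add (1,2) w=4
  Add (0,4) w=5
  Skip (0,3) w=5 (creates cycle)
  Add (3,5) w=5
  Skip (4,5) w=5 (creates cycle)
  Add (2,5) w=7
  Skip (1,4) w=8 (creates cycle)
  Skip (0,5) w=10 (creates cycle)
  Skip (1,3) w=12 (creates cycle)
  Skip (1,5) w=15 (creates cycle)
  Skip (2,4) w=15 (creates cycle)
MST weight = 22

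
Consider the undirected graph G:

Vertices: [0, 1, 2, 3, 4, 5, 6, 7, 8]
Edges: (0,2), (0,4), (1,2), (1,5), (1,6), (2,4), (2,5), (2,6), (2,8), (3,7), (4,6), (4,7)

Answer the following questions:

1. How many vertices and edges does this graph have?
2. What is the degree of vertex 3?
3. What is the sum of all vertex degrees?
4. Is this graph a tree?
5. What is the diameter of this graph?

Count: 9 vertices, 12 edges.
Vertex 3 has neighbors [7], degree = 1.
Handshaking lemma: 2 * 12 = 24.
A tree on 9 vertices has 8 edges. This graph has 12 edges (4 extra). Not a tree.
Diameter (longest shortest path) = 4.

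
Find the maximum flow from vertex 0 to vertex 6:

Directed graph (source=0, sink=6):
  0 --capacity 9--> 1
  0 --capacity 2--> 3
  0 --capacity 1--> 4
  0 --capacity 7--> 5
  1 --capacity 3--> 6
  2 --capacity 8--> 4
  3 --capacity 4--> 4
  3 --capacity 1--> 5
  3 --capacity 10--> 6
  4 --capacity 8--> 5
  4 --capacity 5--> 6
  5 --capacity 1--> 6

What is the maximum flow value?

Computing max flow:
  Flow on (0->1): 3/9
  Flow on (0->3): 2/2
  Flow on (0->4): 1/1
  Flow on (0->5): 1/7
  Flow on (1->6): 3/3
  Flow on (3->6): 2/10
  Flow on (4->6): 1/5
  Flow on (5->6): 1/1
Maximum flow = 7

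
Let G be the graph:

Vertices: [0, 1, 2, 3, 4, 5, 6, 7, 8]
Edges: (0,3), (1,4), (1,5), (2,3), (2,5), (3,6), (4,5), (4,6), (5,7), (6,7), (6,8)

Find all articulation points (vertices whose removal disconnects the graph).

An articulation point is a vertex whose removal disconnects the graph.
Articulation points: [3, 6]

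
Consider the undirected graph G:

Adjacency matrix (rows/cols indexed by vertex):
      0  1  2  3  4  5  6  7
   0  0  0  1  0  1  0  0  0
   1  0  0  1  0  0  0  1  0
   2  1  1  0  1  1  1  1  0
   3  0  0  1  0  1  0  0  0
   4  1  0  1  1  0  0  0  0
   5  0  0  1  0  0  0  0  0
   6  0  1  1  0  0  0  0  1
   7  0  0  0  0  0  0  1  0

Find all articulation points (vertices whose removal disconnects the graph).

An articulation point is a vertex whose removal disconnects the graph.
Articulation points: [2, 6]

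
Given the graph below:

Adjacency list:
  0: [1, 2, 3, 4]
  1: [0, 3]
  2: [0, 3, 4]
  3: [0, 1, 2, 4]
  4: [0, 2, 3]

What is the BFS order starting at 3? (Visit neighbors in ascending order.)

BFS from vertex 3 (neighbors processed in ascending order):
Visit order: 3, 0, 1, 2, 4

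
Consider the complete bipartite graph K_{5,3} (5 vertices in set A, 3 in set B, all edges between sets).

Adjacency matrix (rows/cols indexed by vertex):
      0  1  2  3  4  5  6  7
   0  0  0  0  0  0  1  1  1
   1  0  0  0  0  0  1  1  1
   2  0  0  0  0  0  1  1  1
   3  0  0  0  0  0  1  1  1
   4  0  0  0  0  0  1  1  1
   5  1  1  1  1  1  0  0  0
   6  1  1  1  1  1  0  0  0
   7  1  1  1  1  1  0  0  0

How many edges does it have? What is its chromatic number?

K_{5,3} has 5 * 3 = 15 edges.
Bipartite graphs have chromatic number 2 (color each partition differently).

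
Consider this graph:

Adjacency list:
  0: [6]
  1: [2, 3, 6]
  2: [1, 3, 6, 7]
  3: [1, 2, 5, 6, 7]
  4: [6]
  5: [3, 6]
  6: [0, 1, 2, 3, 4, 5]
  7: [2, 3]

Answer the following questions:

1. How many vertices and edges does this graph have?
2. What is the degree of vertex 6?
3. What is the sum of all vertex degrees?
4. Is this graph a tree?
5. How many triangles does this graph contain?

Count: 8 vertices, 12 edges.
Vertex 6 has neighbors [0, 1, 2, 3, 4, 5], degree = 6.
Handshaking lemma: 2 * 12 = 24.
A tree on 8 vertices has 7 edges. This graph has 12 edges (5 extra). Not a tree.
Number of triangles = 6.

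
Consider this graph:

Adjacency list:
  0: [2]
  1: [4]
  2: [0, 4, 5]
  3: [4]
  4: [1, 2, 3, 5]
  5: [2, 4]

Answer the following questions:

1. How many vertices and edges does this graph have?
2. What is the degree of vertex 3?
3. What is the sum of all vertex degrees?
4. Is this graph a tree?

Count: 6 vertices, 6 edges.
Vertex 3 has neighbors [4], degree = 1.
Handshaking lemma: 2 * 6 = 12.
A tree on 6 vertices has 5 edges. This graph has 6 edges (1 extra). Not a tree.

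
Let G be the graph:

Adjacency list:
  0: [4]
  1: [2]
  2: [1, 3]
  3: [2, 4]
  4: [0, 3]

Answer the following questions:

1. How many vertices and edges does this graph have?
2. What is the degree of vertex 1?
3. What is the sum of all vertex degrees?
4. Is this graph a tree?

Count: 5 vertices, 4 edges.
Vertex 1 has neighbors [2], degree = 1.
Handshaking lemma: 2 * 4 = 8.
A graph is a tree iff it is connected and has exactly n-1 edges. This graph is connected (all 5 vertices in one component) and has 5-1 = 4 edges. It is a tree.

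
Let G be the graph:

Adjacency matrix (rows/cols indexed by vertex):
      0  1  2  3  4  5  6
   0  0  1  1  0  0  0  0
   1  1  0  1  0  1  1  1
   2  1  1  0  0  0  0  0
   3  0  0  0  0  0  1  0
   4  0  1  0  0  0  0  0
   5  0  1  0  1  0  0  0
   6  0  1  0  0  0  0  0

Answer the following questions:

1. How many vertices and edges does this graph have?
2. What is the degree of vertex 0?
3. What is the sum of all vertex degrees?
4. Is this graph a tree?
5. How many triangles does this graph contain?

Count: 7 vertices, 7 edges.
Vertex 0 has neighbors [1, 2], degree = 2.
Handshaking lemma: 2 * 7 = 14.
A tree on 7 vertices has 6 edges. This graph has 7 edges (1 extra). Not a tree.
Number of triangles = 1.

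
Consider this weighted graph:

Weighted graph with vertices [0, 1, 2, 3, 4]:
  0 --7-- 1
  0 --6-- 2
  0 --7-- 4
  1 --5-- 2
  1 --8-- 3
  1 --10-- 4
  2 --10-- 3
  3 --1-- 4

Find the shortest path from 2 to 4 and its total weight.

Using Dijkstra's algorithm from vertex 2:
Shortest path: 2 -> 3 -> 4
Total weight: 10 + 1 = 11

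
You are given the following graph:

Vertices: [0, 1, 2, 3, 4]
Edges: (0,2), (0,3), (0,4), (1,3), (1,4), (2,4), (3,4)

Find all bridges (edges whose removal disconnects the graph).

No bridges found. The graph is 2-edge-connected (no single edge removal disconnects it).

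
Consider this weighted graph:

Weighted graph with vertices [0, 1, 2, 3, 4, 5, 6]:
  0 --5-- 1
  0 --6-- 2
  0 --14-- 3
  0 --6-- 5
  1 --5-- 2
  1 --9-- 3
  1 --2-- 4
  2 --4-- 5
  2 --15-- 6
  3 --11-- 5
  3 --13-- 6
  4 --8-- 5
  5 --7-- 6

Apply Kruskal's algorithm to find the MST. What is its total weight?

Applying Kruskal's algorithm (sort edges by weight, add if no cycle):
  Add (1,4) w=2
  Add (2,5) w=4
  Add (0,1) w=5
  Add (1,2) w=5
  Skip (0,5) w=6 (creates cycle)
  Skip (0,2) w=6 (creates cycle)
  Add (5,6) w=7
  Skip (4,5) w=8 (creates cycle)
  Add (1,3) w=9
  Skip (3,5) w=11 (creates cycle)
  Skip (3,6) w=13 (creates cycle)
  Skip (0,3) w=14 (creates cycle)
  Skip (2,6) w=15 (creates cycle)
MST weight = 32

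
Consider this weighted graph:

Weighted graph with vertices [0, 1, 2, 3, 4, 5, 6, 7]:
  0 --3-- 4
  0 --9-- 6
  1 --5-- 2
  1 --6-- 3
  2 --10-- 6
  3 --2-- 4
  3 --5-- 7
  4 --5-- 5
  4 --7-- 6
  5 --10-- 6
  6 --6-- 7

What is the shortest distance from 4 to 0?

Using Dijkstra's algorithm from vertex 4:
Shortest path: 4 -> 0
Total weight: 3 = 3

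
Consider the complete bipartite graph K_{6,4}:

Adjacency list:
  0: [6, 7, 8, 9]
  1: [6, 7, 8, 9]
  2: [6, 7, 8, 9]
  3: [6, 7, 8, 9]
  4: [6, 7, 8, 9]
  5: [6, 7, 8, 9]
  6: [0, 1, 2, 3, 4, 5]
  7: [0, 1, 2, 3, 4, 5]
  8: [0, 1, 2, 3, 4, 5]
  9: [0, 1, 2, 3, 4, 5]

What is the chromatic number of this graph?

K_{6,4} is bipartite: vertices split into two independent sets of size 6 and 4.
Color one set 0, the other 1. No adjacent vertices share a color.
Chromatic number = 2.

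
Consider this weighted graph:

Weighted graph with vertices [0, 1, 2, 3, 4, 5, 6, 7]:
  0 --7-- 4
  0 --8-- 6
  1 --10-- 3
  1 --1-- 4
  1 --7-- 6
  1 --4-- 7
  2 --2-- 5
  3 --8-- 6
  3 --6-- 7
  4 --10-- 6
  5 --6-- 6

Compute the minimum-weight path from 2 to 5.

Using Dijkstra's algorithm from vertex 2:
Shortest path: 2 -> 5
Total weight: 2 = 2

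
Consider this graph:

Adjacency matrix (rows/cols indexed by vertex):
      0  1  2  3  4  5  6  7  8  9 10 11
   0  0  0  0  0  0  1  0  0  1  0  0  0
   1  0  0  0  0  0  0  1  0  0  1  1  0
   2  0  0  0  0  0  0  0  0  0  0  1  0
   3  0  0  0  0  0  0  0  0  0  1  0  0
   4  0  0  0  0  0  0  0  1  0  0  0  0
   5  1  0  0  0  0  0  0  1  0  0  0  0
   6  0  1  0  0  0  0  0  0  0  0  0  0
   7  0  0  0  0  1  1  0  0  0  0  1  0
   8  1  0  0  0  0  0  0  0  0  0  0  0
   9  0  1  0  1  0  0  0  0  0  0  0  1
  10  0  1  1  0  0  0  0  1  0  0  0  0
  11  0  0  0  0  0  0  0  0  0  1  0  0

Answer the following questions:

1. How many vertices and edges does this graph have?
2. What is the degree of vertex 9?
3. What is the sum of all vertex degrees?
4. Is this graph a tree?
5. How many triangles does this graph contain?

Count: 12 vertices, 11 edges.
Vertex 9 has neighbors [1, 3, 11], degree = 3.
Handshaking lemma: 2 * 11 = 22.
A graph is a tree iff it is connected and has exactly n-1 edges. This graph is connected (all 12 vertices in one component) and has 12-1 = 11 edges. It is a tree.
Number of triangles = 0.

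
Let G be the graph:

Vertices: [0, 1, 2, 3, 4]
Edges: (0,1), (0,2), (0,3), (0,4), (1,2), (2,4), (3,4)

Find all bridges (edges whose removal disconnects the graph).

No bridges found. The graph is 2-edge-connected (no single edge removal disconnects it).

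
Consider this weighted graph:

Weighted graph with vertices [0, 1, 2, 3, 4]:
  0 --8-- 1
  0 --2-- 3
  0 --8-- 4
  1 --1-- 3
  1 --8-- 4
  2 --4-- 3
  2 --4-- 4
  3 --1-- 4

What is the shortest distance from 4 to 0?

Using Dijkstra's algorithm from vertex 4:
Shortest path: 4 -> 3 -> 0
Total weight: 1 + 2 = 3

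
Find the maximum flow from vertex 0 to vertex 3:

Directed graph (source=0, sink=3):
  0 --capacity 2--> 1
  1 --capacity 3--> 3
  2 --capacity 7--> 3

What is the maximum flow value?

Computing max flow:
  Flow on (0->1): 2/2
  Flow on (1->3): 2/3
Maximum flow = 2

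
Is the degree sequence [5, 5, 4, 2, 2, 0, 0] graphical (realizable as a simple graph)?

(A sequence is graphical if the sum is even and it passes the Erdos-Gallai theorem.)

Sum of degrees = 18. Sum is even but fails Erdos-Gallai. The sequence is NOT graphical.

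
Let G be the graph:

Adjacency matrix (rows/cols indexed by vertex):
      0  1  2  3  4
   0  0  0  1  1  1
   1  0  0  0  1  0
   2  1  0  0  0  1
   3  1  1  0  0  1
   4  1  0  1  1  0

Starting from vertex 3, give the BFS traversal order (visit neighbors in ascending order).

BFS from vertex 3 (neighbors processed in ascending order):
Visit order: 3, 0, 1, 4, 2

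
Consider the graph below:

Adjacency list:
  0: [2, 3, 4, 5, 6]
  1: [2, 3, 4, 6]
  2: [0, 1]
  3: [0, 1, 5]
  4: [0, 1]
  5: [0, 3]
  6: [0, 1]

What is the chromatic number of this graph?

The graph has a maximum clique of size 3 (lower bound on chromatic number).
A valid 3-coloring: {0: 0, 1: 0, 2: 1, 3: 1, 4: 1, 5: 2, 6: 1}.
Chromatic number = 3.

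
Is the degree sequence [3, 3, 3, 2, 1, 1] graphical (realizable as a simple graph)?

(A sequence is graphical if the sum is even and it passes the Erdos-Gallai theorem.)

Sum of degrees = 13. Sum is odd, so the sequence is NOT graphical.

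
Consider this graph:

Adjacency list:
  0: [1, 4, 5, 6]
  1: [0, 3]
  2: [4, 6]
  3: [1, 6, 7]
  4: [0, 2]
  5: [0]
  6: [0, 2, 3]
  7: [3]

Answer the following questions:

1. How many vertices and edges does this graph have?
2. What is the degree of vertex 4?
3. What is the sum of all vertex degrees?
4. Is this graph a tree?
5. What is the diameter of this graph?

Count: 8 vertices, 9 edges.
Vertex 4 has neighbors [0, 2], degree = 2.
Handshaking lemma: 2 * 9 = 18.
A tree on 8 vertices has 7 edges. This graph has 9 edges (2 extra). Not a tree.
Diameter (longest shortest path) = 4.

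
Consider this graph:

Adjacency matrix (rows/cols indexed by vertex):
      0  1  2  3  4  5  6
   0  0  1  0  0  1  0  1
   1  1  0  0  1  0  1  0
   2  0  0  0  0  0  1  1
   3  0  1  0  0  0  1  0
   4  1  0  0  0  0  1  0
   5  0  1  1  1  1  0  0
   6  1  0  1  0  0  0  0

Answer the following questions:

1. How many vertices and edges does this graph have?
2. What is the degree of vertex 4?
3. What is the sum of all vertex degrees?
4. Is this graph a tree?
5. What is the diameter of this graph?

Count: 7 vertices, 9 edges.
Vertex 4 has neighbors [0, 5], degree = 2.
Handshaking lemma: 2 * 9 = 18.
A tree on 7 vertices has 6 edges. This graph has 9 edges (3 extra). Not a tree.
Diameter (longest shortest path) = 3.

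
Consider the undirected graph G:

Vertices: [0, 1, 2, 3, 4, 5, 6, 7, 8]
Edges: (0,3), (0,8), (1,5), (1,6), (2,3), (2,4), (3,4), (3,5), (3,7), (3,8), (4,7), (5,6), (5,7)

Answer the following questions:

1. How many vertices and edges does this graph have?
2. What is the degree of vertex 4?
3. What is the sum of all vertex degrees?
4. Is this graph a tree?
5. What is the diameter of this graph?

Count: 9 vertices, 13 edges.
Vertex 4 has neighbors [2, 3, 7], degree = 3.
Handshaking lemma: 2 * 13 = 26.
A tree on 9 vertices has 8 edges. This graph has 13 edges (5 extra). Not a tree.
Diameter (longest shortest path) = 3.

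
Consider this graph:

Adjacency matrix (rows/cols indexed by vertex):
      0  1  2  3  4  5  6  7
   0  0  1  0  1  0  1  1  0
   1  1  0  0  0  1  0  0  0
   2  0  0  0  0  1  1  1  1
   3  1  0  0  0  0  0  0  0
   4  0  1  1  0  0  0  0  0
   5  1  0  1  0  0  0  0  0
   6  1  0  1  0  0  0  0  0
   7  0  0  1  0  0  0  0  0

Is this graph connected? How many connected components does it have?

Checking connectivity: the graph has 1 connected component(s).
All vertices are reachable from each other. The graph IS connected.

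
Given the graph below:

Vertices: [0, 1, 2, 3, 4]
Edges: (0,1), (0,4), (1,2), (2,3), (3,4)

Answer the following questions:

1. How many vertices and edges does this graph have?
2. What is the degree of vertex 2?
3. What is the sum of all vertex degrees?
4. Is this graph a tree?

Count: 5 vertices, 5 edges.
Vertex 2 has neighbors [1, 3], degree = 2.
Handshaking lemma: 2 * 5 = 10.
A tree on 5 vertices has 4 edges. This graph has 5 edges (1 extra). Not a tree.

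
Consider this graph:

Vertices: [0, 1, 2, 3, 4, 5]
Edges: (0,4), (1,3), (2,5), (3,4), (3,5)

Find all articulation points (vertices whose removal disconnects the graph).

An articulation point is a vertex whose removal disconnects the graph.
Articulation points: [3, 4, 5]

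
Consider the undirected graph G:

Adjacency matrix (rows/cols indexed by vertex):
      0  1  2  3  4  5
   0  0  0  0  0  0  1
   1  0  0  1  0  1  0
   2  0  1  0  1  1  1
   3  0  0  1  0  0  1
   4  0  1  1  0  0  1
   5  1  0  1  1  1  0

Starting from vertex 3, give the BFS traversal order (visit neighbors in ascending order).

BFS from vertex 3 (neighbors processed in ascending order):
Visit order: 3, 2, 5, 1, 4, 0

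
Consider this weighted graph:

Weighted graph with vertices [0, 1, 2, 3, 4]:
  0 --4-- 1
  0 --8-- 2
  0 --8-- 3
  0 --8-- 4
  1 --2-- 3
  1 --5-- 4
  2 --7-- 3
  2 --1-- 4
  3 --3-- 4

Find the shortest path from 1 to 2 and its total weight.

Using Dijkstra's algorithm from vertex 1:
Shortest path: 1 -> 4 -> 2
Total weight: 5 + 1 = 6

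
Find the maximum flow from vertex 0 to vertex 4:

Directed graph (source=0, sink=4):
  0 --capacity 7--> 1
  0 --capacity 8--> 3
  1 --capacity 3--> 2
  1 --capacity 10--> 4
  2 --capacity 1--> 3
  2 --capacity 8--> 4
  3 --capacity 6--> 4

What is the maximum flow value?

Computing max flow:
  Flow on (0->1): 7/7
  Flow on (0->3): 6/8
  Flow on (1->4): 7/10
  Flow on (3->4): 6/6
Maximum flow = 13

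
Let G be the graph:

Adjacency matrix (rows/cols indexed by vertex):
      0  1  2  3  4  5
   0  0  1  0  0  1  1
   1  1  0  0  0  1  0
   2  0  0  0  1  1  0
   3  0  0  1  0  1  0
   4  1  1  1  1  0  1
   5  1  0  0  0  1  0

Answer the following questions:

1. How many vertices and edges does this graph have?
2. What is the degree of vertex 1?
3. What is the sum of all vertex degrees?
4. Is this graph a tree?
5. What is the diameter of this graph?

Count: 6 vertices, 8 edges.
Vertex 1 has neighbors [0, 4], degree = 2.
Handshaking lemma: 2 * 8 = 16.
A tree on 6 vertices has 5 edges. This graph has 8 edges (3 extra). Not a tree.
Diameter (longest shortest path) = 2.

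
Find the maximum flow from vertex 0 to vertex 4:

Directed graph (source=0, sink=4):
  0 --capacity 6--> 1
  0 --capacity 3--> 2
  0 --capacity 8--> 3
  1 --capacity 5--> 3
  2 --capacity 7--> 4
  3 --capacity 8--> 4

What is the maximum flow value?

Computing max flow:
  Flow on (0->1): 5/6
  Flow on (0->2): 3/3
  Flow on (0->3): 3/8
  Flow on (1->3): 5/5
  Flow on (2->4): 3/7
  Flow on (3->4): 8/8
Maximum flow = 11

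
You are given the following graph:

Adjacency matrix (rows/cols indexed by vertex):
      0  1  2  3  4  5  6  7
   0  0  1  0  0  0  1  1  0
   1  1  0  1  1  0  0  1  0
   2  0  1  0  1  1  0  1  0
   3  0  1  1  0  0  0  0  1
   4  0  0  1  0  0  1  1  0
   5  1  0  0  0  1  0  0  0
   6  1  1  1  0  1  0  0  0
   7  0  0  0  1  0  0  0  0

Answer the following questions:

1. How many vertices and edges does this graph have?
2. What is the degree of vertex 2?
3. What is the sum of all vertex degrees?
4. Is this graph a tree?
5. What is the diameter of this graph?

Count: 8 vertices, 12 edges.
Vertex 2 has neighbors [1, 3, 4, 6], degree = 4.
Handshaking lemma: 2 * 12 = 24.
A tree on 8 vertices has 7 edges. This graph has 12 edges (5 extra). Not a tree.
Diameter (longest shortest path) = 4.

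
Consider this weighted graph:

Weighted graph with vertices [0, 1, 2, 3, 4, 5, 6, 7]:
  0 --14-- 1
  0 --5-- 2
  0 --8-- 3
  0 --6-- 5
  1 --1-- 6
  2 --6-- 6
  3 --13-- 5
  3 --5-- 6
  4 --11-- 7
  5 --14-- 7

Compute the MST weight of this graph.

Applying Kruskal's algorithm (sort edges by weight, add if no cycle):
  Add (1,6) w=1
  Add (0,2) w=5
  Add (3,6) w=5
  Add (0,5) w=6
  Add (2,6) w=6
  Skip (0,3) w=8 (creates cycle)
  Add (4,7) w=11
  Skip (3,5) w=13 (creates cycle)
  Skip (0,1) w=14 (creates cycle)
  Add (5,7) w=14
MST weight = 48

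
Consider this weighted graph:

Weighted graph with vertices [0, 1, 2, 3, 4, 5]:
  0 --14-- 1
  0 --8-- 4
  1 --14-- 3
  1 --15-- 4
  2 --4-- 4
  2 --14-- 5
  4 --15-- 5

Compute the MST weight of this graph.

Applying Kruskal's algorithm (sort edges by weight, add if no cycle):
  Add (2,4) w=4
  Add (0,4) w=8
  Add (0,1) w=14
  Add (1,3) w=14
  Add (2,5) w=14
  Skip (1,4) w=15 (creates cycle)
  Skip (4,5) w=15 (creates cycle)
MST weight = 54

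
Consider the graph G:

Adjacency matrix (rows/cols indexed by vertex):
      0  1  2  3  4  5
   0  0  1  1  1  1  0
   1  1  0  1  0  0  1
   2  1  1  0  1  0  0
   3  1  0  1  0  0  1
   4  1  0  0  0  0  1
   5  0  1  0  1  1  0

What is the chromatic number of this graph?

The graph has a maximum clique of size 3 (lower bound on chromatic number).
A valid 3-coloring: {0: 0, 1: 1, 2: 2, 3: 1, 4: 1, 5: 0}.
Chromatic number = 3.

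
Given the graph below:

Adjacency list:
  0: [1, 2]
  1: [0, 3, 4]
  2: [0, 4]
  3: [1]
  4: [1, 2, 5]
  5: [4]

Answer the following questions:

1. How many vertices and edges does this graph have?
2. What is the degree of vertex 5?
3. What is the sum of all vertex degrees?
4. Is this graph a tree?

Count: 6 vertices, 6 edges.
Vertex 5 has neighbors [4], degree = 1.
Handshaking lemma: 2 * 6 = 12.
A tree on 6 vertices has 5 edges. This graph has 6 edges (1 extra). Not a tree.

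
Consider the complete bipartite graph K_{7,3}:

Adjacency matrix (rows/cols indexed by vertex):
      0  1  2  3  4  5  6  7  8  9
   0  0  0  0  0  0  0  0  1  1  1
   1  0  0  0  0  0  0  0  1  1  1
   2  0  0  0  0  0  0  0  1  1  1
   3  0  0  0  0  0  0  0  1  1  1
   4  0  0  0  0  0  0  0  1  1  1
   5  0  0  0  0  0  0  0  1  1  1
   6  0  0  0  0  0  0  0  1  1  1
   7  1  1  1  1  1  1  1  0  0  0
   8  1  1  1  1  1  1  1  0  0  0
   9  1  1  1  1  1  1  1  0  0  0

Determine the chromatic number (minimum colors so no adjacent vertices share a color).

K_{7,3} is bipartite: vertices split into two independent sets of size 7 and 3.
Color one set 0, the other 1. No adjacent vertices share a color.
Chromatic number = 2.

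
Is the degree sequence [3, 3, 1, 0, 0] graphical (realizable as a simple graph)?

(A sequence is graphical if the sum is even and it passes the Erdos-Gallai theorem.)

Sum of degrees = 7. Sum is odd, so the sequence is NOT graphical.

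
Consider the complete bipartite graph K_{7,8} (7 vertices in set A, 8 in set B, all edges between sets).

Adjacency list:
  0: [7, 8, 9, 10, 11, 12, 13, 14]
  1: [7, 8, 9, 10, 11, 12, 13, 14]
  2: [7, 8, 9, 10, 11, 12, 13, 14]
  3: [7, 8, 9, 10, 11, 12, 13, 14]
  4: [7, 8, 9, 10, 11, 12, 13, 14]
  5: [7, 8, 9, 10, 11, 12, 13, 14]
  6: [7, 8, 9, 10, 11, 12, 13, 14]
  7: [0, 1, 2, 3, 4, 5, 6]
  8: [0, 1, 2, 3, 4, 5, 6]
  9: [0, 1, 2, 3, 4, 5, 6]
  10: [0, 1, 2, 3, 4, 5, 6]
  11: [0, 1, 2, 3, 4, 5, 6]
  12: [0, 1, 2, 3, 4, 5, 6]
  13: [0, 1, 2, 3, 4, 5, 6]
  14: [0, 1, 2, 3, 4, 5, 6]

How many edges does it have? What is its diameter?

K_{7,8} has 7 * 8 = 56 edges.
Any vertex reaches any opposite-side vertex in 1 step; same-side vertices reach in 2 steps via any opposite-side vertex.
Diameter = 2.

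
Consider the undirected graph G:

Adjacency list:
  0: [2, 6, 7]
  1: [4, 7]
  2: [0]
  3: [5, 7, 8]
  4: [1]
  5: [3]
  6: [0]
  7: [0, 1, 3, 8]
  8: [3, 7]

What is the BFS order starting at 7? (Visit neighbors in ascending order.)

BFS from vertex 7 (neighbors processed in ascending order):
Visit order: 7, 0, 1, 3, 8, 2, 6, 4, 5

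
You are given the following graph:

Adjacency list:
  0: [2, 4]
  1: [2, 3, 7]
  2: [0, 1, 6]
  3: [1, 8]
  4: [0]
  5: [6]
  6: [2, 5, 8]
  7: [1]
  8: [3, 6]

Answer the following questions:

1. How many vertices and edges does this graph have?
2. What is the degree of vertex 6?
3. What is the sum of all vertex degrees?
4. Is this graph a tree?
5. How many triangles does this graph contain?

Count: 9 vertices, 9 edges.
Vertex 6 has neighbors [2, 5, 8], degree = 3.
Handshaking lemma: 2 * 9 = 18.
A tree on 9 vertices has 8 edges. This graph has 9 edges (1 extra). Not a tree.
Number of triangles = 0.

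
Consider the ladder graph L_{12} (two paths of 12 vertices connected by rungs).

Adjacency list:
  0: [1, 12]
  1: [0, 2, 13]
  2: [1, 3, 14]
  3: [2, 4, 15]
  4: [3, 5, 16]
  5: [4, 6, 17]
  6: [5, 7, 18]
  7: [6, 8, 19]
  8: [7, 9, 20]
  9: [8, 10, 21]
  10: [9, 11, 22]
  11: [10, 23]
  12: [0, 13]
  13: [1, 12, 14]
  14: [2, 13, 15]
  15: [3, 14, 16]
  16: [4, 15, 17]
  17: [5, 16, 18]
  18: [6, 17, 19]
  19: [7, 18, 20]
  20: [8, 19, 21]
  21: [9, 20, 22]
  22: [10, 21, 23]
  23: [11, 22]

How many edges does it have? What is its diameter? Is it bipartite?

Ladder graph L_{12}: 12 rungs + 2 * (12-1) path edges = 12 + 22 = 34 edges.
Diameter = 12.
Ladder graphs are bipartite (alternating coloring along each path).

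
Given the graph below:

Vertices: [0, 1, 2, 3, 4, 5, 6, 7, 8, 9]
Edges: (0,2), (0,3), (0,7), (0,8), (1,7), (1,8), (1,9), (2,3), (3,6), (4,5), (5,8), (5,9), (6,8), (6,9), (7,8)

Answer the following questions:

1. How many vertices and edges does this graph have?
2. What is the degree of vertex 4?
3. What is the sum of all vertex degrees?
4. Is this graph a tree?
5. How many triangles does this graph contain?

Count: 10 vertices, 15 edges.
Vertex 4 has neighbors [5], degree = 1.
Handshaking lemma: 2 * 15 = 30.
A tree on 10 vertices has 9 edges. This graph has 15 edges (6 extra). Not a tree.
Number of triangles = 3.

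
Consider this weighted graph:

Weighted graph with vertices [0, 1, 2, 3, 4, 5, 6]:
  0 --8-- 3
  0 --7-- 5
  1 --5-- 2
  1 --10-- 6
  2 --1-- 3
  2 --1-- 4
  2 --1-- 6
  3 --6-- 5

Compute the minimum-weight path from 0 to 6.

Using Dijkstra's algorithm from vertex 0:
Shortest path: 0 -> 3 -> 2 -> 6
Total weight: 8 + 1 + 1 = 10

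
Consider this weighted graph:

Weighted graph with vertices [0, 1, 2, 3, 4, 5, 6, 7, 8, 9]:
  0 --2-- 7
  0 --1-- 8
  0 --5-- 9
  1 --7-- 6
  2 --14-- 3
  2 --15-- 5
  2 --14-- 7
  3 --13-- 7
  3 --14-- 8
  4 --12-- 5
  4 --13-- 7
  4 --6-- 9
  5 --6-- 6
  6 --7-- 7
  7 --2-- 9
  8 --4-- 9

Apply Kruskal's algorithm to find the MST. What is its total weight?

Applying Kruskal's algorithm (sort edges by weight, add if no cycle):
  Add (0,8) w=1
  Add (0,7) w=2
  Add (7,9) w=2
  Skip (8,9) w=4 (creates cycle)
  Skip (0,9) w=5 (creates cycle)
  Add (4,9) w=6
  Add (5,6) w=6
  Add (1,6) w=7
  Add (6,7) w=7
  Skip (4,5) w=12 (creates cycle)
  Add (3,7) w=13
  Skip (4,7) w=13 (creates cycle)
  Add (2,7) w=14
  Skip (2,3) w=14 (creates cycle)
  Skip (3,8) w=14 (creates cycle)
  Skip (2,5) w=15 (creates cycle)
MST weight = 58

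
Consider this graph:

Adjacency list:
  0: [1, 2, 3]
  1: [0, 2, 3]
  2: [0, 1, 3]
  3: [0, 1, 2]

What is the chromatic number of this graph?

The graph has a maximum clique of size 4 (lower bound on chromatic number).
A valid 4-coloring: {0: 0, 1: 1, 2: 2, 3: 3}.
Chromatic number = 4.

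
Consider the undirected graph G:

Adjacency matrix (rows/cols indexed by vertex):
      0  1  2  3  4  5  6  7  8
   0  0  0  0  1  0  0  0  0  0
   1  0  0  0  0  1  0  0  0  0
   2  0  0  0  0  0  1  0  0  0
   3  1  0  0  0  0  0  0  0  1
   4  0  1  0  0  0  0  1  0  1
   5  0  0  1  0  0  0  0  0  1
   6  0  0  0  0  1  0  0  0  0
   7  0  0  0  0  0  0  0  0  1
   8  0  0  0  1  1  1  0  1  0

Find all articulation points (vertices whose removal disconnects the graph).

An articulation point is a vertex whose removal disconnects the graph.
Articulation points: [3, 4, 5, 8]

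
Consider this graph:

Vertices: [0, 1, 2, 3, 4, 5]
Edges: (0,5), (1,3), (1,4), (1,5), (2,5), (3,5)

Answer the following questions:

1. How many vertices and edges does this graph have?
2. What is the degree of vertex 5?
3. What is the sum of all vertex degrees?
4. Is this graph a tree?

Count: 6 vertices, 6 edges.
Vertex 5 has neighbors [0, 1, 2, 3], degree = 4.
Handshaking lemma: 2 * 6 = 12.
A tree on 6 vertices has 5 edges. This graph has 6 edges (1 extra). Not a tree.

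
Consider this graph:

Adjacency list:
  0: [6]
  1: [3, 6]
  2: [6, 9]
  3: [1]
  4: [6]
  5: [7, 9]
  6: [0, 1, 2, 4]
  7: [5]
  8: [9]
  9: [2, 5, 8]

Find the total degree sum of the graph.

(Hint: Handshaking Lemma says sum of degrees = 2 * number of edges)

Count edges: 9 edges.
By Handshaking Lemma: sum of degrees = 2 * 9 = 18.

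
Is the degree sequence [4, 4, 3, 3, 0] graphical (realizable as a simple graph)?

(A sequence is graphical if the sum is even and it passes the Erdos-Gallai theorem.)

Sum of degrees = 14. Sum is even but fails Erdos-Gallai. The sequence is NOT graphical.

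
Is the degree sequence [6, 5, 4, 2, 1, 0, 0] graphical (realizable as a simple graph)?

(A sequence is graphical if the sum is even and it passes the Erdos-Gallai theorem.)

Sum of degrees = 18. Sum is even but fails Erdos-Gallai. The sequence is NOT graphical.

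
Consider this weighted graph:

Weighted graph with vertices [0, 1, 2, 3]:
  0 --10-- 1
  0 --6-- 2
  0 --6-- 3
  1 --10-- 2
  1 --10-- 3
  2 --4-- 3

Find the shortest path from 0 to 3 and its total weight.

Using Dijkstra's algorithm from vertex 0:
Shortest path: 0 -> 3
Total weight: 6 = 6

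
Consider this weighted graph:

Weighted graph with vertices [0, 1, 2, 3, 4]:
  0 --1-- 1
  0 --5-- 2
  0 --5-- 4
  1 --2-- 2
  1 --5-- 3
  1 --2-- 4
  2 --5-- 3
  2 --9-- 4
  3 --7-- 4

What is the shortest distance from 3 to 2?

Using Dijkstra's algorithm from vertex 3:
Shortest path: 3 -> 2
Total weight: 5 = 5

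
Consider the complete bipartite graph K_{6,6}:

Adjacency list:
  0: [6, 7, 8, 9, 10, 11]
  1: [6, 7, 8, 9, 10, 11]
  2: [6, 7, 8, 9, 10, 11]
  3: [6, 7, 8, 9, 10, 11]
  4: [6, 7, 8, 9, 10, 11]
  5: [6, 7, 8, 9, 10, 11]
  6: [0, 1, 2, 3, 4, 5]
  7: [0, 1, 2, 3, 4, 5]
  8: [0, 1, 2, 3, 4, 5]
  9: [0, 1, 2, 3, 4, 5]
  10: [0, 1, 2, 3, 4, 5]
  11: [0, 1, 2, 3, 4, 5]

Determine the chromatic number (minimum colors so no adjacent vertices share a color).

K_{6,6} is bipartite: vertices split into two independent sets of size 6 and 6.
Color one set 0, the other 1. No adjacent vertices share a color.
Chromatic number = 2.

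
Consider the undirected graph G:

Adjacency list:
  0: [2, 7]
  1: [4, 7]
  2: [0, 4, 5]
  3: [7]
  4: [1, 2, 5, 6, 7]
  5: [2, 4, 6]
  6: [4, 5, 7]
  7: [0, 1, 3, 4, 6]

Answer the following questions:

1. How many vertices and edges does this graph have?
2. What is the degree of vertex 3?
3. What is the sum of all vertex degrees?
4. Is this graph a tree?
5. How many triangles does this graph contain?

Count: 8 vertices, 12 edges.
Vertex 3 has neighbors [7], degree = 1.
Handshaking lemma: 2 * 12 = 24.
A tree on 8 vertices has 7 edges. This graph has 12 edges (5 extra). Not a tree.
Number of triangles = 4.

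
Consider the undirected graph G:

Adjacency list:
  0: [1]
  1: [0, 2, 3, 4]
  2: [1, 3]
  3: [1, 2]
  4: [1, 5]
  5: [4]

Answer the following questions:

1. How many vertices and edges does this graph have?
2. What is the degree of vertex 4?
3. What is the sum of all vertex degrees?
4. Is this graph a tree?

Count: 6 vertices, 6 edges.
Vertex 4 has neighbors [1, 5], degree = 2.
Handshaking lemma: 2 * 6 = 12.
A tree on 6 vertices has 5 edges. This graph has 6 edges (1 extra). Not a tree.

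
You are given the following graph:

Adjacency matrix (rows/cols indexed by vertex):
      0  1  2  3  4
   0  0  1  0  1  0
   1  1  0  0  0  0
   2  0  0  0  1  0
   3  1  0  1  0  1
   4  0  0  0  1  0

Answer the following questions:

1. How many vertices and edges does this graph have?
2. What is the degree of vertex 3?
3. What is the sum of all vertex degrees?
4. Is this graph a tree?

Count: 5 vertices, 4 edges.
Vertex 3 has neighbors [0, 2, 4], degree = 3.
Handshaking lemma: 2 * 4 = 8.
A graph is a tree iff it is connected and has exactly n-1 edges. This graph is connected (all 5 vertices in one component) and has 5-1 = 4 edges. It is a tree.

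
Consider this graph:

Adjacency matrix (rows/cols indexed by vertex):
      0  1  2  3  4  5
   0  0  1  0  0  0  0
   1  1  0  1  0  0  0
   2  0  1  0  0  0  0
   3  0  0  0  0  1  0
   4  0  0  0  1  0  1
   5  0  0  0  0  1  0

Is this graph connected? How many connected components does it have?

Checking connectivity: the graph has 2 connected component(s).
Components: [[0, 1, 2], [3, 4, 5]]. The graph is NOT connected.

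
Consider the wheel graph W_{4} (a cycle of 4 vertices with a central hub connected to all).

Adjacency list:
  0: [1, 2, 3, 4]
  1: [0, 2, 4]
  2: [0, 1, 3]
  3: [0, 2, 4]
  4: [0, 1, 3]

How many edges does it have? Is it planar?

Wheel graph W_{4}: 4 cycle edges + 4 spoke edges = 8 edges.
Total vertices: 5.
The graph is planar.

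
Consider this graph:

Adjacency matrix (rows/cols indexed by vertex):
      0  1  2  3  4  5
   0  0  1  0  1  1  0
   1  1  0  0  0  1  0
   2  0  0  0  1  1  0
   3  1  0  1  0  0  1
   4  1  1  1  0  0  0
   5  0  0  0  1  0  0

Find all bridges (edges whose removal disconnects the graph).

A bridge is an edge whose removal increases the number of connected components.
Bridges found: (3,5)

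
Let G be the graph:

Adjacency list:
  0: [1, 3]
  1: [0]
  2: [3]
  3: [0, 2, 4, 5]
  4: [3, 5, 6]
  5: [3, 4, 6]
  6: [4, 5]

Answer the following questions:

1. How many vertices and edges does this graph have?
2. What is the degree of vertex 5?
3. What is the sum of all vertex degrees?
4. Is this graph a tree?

Count: 7 vertices, 8 edges.
Vertex 5 has neighbors [3, 4, 6], degree = 3.
Handshaking lemma: 2 * 8 = 16.
A tree on 7 vertices has 6 edges. This graph has 8 edges (2 extra). Not a tree.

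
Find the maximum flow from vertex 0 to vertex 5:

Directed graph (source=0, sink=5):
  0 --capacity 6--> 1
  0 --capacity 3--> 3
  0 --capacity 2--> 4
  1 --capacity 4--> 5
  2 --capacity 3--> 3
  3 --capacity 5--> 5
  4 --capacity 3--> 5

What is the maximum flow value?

Computing max flow:
  Flow on (0->1): 4/6
  Flow on (0->3): 3/3
  Flow on (0->4): 2/2
  Flow on (1->5): 4/4
  Flow on (3->5): 3/5
  Flow on (4->5): 2/3
Maximum flow = 9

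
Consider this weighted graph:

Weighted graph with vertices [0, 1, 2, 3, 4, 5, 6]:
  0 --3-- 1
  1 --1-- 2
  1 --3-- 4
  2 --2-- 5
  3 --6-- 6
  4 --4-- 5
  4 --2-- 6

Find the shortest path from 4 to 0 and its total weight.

Using Dijkstra's algorithm from vertex 4:
Shortest path: 4 -> 1 -> 0
Total weight: 3 + 3 = 6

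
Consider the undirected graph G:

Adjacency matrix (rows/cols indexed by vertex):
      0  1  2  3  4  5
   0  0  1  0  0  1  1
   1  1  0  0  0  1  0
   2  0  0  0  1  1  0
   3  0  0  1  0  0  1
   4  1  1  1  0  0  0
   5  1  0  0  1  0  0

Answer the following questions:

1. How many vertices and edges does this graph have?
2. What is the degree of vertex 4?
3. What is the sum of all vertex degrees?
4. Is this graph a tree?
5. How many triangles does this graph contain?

Count: 6 vertices, 7 edges.
Vertex 4 has neighbors [0, 1, 2], degree = 3.
Handshaking lemma: 2 * 7 = 14.
A tree on 6 vertices has 5 edges. This graph has 7 edges (2 extra). Not a tree.
Number of triangles = 1.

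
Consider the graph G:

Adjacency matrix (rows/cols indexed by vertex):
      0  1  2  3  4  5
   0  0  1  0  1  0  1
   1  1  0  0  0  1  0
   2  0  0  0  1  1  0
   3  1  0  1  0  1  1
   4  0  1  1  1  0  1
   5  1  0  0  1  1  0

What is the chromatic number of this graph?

The graph has a maximum clique of size 3 (lower bound on chromatic number).
A valid 3-coloring: {0: 1, 1: 0, 2: 2, 3: 0, 4: 1, 5: 2}.
Chromatic number = 3.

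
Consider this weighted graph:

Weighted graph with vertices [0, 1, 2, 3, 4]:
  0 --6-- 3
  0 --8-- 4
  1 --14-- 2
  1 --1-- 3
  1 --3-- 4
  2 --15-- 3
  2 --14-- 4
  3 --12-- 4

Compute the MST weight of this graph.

Applying Kruskal's algorithm (sort edges by weight, add if no cycle):
  Add (1,3) w=1
  Add (1,4) w=3
  Add (0,3) w=6
  Skip (0,4) w=8 (creates cycle)
  Skip (3,4) w=12 (creates cycle)
  Add (1,2) w=14
  Skip (2,4) w=14 (creates cycle)
  Skip (2,3) w=15 (creates cycle)
MST weight = 24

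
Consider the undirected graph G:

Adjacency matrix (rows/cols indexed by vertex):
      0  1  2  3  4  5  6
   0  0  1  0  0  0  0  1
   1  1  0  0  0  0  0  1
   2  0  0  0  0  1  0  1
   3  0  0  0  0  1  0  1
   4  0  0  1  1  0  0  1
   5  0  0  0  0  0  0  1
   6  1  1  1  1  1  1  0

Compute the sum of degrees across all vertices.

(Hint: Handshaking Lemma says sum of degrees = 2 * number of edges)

Count edges: 9 edges.
By Handshaking Lemma: sum of degrees = 2 * 9 = 18.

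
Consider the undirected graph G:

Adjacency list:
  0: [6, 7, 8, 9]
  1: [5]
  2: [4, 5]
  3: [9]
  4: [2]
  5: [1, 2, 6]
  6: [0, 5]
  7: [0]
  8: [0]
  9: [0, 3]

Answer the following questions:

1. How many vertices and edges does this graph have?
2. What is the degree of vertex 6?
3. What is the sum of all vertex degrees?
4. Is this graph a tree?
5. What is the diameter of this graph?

Count: 10 vertices, 9 edges.
Vertex 6 has neighbors [0, 5], degree = 2.
Handshaking lemma: 2 * 9 = 18.
A graph is a tree iff it is connected and has exactly n-1 edges. This graph is connected (all 10 vertices in one component) and has 10-1 = 9 edges. It is a tree.
Diameter (longest shortest path) = 6.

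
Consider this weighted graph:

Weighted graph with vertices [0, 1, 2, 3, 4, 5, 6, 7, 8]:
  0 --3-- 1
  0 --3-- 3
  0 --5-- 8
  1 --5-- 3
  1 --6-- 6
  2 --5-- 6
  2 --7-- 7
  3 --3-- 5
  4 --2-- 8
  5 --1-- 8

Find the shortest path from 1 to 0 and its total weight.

Using Dijkstra's algorithm from vertex 1:
Shortest path: 1 -> 0
Total weight: 3 = 3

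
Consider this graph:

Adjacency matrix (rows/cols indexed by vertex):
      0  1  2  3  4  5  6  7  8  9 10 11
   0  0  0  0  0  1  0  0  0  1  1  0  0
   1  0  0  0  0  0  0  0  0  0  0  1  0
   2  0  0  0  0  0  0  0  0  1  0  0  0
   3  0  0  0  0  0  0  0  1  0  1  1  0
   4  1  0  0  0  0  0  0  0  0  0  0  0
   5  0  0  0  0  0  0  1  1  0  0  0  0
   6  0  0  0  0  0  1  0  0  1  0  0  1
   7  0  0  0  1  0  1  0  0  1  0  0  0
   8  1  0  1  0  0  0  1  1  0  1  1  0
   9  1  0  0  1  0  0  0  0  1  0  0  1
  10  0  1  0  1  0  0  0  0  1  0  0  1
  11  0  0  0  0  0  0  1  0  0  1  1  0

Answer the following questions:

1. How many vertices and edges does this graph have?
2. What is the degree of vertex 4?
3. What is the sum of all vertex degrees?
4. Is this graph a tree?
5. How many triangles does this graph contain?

Count: 12 vertices, 17 edges.
Vertex 4 has neighbors [0], degree = 1.
Handshaking lemma: 2 * 17 = 34.
A tree on 12 vertices has 11 edges. This graph has 17 edges (6 extra). Not a tree.
Number of triangles = 1.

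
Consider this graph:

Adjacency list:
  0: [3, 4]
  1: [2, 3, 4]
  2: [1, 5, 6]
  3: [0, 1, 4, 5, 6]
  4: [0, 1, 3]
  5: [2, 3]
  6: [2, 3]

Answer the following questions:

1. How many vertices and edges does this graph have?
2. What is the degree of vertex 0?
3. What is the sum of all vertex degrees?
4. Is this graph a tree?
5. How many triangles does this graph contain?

Count: 7 vertices, 10 edges.
Vertex 0 has neighbors [3, 4], degree = 2.
Handshaking lemma: 2 * 10 = 20.
A tree on 7 vertices has 6 edges. This graph has 10 edges (4 extra). Not a tree.
Number of triangles = 2.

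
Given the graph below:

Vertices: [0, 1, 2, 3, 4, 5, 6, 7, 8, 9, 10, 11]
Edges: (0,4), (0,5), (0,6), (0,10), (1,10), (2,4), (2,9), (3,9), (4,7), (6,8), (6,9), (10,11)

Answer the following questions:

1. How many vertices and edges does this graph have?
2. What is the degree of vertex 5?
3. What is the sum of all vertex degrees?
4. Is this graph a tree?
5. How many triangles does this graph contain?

Count: 12 vertices, 12 edges.
Vertex 5 has neighbors [0], degree = 1.
Handshaking lemma: 2 * 12 = 24.
A tree on 12 vertices has 11 edges. This graph has 12 edges (1 extra). Not a tree.
Number of triangles = 0.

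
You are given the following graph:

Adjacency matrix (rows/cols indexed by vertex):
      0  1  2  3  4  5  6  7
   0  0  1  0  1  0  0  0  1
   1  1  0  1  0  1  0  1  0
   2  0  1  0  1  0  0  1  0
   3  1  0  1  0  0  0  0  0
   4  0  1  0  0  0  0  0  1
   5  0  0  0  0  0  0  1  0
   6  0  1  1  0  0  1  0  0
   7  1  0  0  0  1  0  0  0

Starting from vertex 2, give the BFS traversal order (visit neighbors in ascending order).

BFS from vertex 2 (neighbors processed in ascending order):
Visit order: 2, 1, 3, 6, 0, 4, 5, 7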